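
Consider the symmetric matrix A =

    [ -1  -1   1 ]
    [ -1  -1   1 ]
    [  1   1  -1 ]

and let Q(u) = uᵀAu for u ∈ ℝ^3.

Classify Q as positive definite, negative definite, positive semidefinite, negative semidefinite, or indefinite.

Row-reducing A symmetrically gives the diagonal entries -1, 0, 0.
Counting signs: 1 negative, 2 zero.
Hence Q is negative semidefinite.

negative semidefinite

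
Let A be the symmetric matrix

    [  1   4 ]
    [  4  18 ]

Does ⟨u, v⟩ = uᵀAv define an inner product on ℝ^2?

Leading principal minors: Δ_1 = 1, Δ_2 = 2.
All leading principal minors are positive, so by Sylvester's criterion Q is positive definite.
⟨·,·⟩ is an inner product exactly when A is positive definite.

yes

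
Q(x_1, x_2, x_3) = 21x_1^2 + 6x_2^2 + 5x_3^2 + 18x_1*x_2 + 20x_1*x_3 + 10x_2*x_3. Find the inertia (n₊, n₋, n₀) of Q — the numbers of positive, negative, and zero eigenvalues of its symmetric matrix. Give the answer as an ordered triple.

The symmetric matrix is A = [[21, 9, 10], [9, 6, 5], [10, 5, 5]].
Symmetric row and column elimination reduces A to a congruent diagonal form with pivots 21, 15/7, 0.
Counting signs: 2 positive, 1 zero.

(2, 0, 1)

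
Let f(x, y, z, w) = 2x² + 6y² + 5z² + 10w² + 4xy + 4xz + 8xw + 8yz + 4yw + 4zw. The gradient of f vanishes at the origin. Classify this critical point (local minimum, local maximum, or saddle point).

local minimum

The Hessian at the origin is H = [[4, 4, 4, 8], [4, 12, 8, 4], [4, 8, 10, 4], [8, 4, 4, 20]].
Symmetric row and column elimination reduces H to a congruent diagonal form with pivots 4, 8, 4, 1.
So there are 4 positive pivots.
H is positive definite, so the origin is a strict local minimum.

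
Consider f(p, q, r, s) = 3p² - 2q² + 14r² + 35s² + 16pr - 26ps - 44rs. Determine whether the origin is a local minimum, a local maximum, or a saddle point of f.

The Hessian at the origin is H = [[6, 0, 16, -26], [0, -4, 0, 0], [16, 0, 28, -44], [-26, 0, -44, 70]].
Row-reducing H symmetrically gives the diagonal entries 6, -4, -44/3, 12/11.
That gives 2 positive, 2 negative pivots.
H is indefinite, so the origin is a saddle point.

saddle point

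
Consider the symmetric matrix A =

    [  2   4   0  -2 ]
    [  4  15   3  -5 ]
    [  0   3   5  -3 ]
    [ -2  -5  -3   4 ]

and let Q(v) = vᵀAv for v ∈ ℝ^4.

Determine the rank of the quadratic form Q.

4

An LDLᵀ factorisation of A has diagonal entries 2, 7, 26/7, 1/13.
That gives 4 positive pivots.
The rank is the number of nonzero pivots: 4.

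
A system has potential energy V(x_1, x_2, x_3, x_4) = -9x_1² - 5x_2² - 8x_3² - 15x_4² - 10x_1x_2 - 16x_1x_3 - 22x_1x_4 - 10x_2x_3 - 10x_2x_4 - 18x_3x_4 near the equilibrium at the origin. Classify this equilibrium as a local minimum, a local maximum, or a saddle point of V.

The Hessian at the origin is H = [[-18, -10, -16, -22], [-10, -10, -10, -10], [-16, -10, -16, -18], [-22, -10, -18, -30]].
Congruent diagonalization of H (simultaneous row and column reduction) yields pivots -18, -40/9, -3/2, -4/3.
Counting signs: 4 negative.
H is negative definite, so the origin is a strict local maximum.

local maximum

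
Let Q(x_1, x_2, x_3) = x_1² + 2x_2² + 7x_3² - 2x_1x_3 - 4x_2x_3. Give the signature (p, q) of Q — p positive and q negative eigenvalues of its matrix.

The symmetric matrix is A = [[1, 0, -1], [0, 2, -2], [-1, -2, 7]].
Congruent diagonalization of A (simultaneous row and column reduction) yields pivots 1, 2, 4.
That gives 3 positive pivots.

(3, 0)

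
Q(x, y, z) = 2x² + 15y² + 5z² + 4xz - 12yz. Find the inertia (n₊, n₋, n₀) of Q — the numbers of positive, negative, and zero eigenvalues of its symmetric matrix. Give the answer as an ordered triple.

(3, 0, 0)

The associated matrix is A = [[2, 0, 2], [0, 15, -6], [2, -6, 5]].
An LDLᵀ factorisation of A has diagonal entries 2, 15, 3/5.
That gives 3 positive pivots.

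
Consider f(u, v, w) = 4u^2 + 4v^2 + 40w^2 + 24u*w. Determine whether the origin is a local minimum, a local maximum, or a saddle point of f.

The Hessian at the origin is H = [[8, 0, 24], [0, 8, 0], [24, 0, 80]].
Symmetric row and column elimination reduces H to a congruent diagonal form with pivots 8, 8, 8.
So there are 3 positive pivots.
H is positive definite, so the origin is a strict local minimum.

local minimum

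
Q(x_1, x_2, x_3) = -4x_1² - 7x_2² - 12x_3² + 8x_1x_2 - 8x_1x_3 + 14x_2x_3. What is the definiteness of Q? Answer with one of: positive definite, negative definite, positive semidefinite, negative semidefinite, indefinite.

The associated matrix is A = [[-4, 4, -4], [4, -7, 7], [-4, 7, -12]].
Symmetric row and column elimination reduces A to a congruent diagonal form with pivots -4, -3, -5.
So there are 3 negative pivots.
Hence Q is negative definite.

negative definite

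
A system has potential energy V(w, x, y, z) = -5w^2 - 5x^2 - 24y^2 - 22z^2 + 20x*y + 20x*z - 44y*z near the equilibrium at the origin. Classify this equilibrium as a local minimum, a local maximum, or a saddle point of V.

local maximum

The Hessian at the origin is H = [[-10, 0, 0, 0], [0, -10, 20, 20], [0, 20, -48, -44], [0, 20, -44, -44]].
Applying the same elementary operations to the rows and columns of H produces a congruent diagonal matrix with entries -10, -10, -8, -2.
That gives 4 negative pivots.
H is negative definite, so the origin is a strict local maximum.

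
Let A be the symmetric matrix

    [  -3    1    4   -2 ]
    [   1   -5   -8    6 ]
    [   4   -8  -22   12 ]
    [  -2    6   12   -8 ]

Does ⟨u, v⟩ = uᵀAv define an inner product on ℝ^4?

Leading principal minors: Δ_1 = -3, Δ_2 = 14, Δ_3 = -100, Δ_4 = 16.
The signs alternate starting with Δ_1 < 0, so by Sylvester's criterion Q is negative definite.
⟨·,·⟩ is an inner product exactly when A is positive definite.

no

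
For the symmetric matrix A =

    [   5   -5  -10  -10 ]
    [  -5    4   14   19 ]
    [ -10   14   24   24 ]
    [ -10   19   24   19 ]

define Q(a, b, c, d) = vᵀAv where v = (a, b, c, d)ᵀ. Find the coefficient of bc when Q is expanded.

The coefficient of bc is A[2,3] + A[3,2] = 2·14 = 28.

28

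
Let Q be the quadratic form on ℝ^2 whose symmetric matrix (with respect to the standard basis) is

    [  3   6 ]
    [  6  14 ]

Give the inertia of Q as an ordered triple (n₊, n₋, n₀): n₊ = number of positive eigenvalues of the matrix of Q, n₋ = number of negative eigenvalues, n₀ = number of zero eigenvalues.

(2, 0, 0)

Row-reducing A symmetrically gives the diagonal entries 3, 2.
That gives 2 positive pivots.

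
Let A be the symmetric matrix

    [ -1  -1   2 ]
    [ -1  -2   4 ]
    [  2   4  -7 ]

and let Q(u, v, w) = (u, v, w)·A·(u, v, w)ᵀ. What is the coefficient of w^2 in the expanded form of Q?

The coefficient of w^2 is the diagonal entry A[3,3] = -7.

-7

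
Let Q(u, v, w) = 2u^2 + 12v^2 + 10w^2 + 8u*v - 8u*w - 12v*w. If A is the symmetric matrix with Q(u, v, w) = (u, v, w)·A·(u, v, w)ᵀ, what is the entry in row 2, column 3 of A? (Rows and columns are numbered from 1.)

-6

The coefficient of v·w in Q is -12. For a symmetric A this equals A[2,3] + A[3,2] = 2·A[2,3].
So A[2,3] = -12/2 = -6.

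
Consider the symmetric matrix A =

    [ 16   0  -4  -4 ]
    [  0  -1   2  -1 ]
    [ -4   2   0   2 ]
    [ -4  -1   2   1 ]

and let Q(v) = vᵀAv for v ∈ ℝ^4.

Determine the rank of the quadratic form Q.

4

Congruent diagonalization of A (simultaneous row and column reduction) yields pivots 16, -1, 3, 2/3.
So there are 3 positive, 1 negative pivots.
The rank is the number of nonzero pivots: 4.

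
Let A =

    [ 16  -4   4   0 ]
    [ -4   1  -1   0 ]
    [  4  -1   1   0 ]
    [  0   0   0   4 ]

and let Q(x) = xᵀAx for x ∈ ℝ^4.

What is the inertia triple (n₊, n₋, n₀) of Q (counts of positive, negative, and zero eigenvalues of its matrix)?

(2, 0, 2)

Row-reducing A symmetrically gives the diagonal entries 16, 0, 0, 4.
That gives 2 positive, 2 zero pivots.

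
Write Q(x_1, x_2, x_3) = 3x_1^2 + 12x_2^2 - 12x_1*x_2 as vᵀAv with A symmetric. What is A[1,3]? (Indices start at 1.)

0

The coefficient of x_1·x_3 in Q is 0. For a symmetric A this equals A[1,3] + A[3,1] = 2·A[1,3].
So A[1,3] = 0/2 = 0.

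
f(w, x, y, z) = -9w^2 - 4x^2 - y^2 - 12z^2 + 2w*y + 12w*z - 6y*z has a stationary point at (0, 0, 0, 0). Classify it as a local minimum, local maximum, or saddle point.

The Hessian at the origin is H = [[-18, 0, 2, 12], [0, -8, 0, 0], [2, 0, -2, -6], [12, 0, -6, -24]].
Row-reducing H symmetrically gives the diagonal entries -18, -8, -16/9, -15/4.
That gives 4 negative pivots.
H is negative definite, so the origin is a strict local maximum.

local maximum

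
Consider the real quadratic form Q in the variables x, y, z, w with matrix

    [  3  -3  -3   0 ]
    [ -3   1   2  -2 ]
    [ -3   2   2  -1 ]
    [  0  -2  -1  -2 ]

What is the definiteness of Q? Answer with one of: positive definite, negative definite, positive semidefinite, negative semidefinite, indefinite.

Applying the same elementary operations to the rows and columns of A produces a congruent diagonal matrix with entries 3, -2, -1/2, 0.
That gives 1 positive, 2 negative, 1 zero pivots.
Hence Q is indefinite.

indefinite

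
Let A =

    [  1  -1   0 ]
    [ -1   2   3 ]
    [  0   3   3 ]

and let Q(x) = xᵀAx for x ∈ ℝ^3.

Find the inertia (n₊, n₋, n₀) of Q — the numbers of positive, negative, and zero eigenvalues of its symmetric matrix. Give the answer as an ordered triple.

(2, 1, 0)

Congruent diagonalization of A (simultaneous row and column reduction) yields pivots 1, 1, -6.
That gives 2 positive, 1 negative pivots.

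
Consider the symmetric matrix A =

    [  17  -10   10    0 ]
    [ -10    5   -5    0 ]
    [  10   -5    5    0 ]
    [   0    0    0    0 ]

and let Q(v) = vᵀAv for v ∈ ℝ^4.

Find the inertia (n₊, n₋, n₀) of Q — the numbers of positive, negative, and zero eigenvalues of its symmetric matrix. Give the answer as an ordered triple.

Symmetric row and column elimination reduces A to a congruent diagonal form with pivots 17, -15/17, 0, 0.
Counting signs: 1 positive, 1 negative, 2 zero.

(1, 1, 2)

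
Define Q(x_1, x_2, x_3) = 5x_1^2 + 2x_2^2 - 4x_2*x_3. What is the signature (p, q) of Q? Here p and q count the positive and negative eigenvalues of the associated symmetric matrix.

The associated matrix is A = [[5, 0, 0], [0, 2, -2], [0, -2, 0]].
Applying the same elementary operations to the rows and columns of A produces a congruent diagonal matrix with entries 5, 2, -2.
Counting signs: 2 positive, 1 negative.

(2, 1)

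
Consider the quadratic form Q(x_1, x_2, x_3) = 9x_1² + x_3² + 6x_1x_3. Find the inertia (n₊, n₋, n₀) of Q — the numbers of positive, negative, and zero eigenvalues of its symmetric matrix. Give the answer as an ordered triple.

The associated matrix is A = [[9, 0, 3], [0, 0, 0], [3, 0, 1]].
Row-reducing A symmetrically gives the diagonal entries 9, 0, 0.
So there are 1 positive, 2 zero pivots.

(1, 0, 2)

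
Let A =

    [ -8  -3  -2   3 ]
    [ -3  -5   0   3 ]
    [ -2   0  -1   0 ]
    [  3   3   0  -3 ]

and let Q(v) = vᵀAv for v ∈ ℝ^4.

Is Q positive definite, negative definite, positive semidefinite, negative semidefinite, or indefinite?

Applying the same elementary operations to the rows and columns of A produces a congruent diagonal matrix with entries -8, -31/8, -11/31, -6/11.
Counting signs: 4 negative.
Hence Q is negative definite.

negative definite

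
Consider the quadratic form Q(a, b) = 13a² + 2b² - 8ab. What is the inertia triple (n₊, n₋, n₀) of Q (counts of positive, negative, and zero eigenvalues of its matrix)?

The associated matrix is A = [[13, -4], [-4, 2]].
Row-reducing A symmetrically gives the diagonal entries 13, 10/13.
Counting signs: 2 positive.

(2, 0, 0)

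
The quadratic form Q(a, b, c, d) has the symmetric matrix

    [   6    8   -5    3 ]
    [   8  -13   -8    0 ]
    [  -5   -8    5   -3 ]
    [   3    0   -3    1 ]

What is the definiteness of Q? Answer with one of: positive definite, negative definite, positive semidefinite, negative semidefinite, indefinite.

Symmetric row and column elimination reduces A to a congruent diagonal form with pivots 6, -71/3, 129/142, 4/43.
So there are 3 positive, 1 negative pivots.
Hence Q is indefinite.

indefinite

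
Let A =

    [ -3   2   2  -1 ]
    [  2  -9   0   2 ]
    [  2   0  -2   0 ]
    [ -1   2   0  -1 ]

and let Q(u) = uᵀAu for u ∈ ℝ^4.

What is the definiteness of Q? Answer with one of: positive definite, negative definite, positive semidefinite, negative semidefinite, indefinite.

Symmetric row and column elimination reduces A to a congruent diagonal form with pivots -3, -23/3, -10/23, 0.
So there are 3 negative, 1 zero pivots.
Hence Q is negative semidefinite.

negative semidefinite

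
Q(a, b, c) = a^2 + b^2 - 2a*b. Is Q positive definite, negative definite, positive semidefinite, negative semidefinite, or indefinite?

positive semidefinite

The symmetric matrix is A = [[1, -1, 0], [-1, 1, 0], [0, 0, 0]].
Applying the same elementary operations to the rows and columns of A produces a congruent diagonal matrix with entries 1, 0, 0.
That gives 1 positive, 2 zero pivots.
Hence Q is positive semidefinite.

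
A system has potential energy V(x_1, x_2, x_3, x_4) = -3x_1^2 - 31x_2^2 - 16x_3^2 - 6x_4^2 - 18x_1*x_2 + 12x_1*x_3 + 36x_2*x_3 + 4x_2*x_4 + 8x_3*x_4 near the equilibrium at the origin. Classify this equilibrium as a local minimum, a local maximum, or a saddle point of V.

local maximum

The Hessian at the origin is H = [[-6, -18, 12, 0], [-18, -62, 36, 4], [12, 36, -32, 8], [0, 4, 8, -12]].
Symmetric row and column elimination reduces H to a congruent diagonal form with pivots -6, -8, -8, -2.
So there are 4 negative pivots.
H is negative definite, so the origin is a strict local maximum.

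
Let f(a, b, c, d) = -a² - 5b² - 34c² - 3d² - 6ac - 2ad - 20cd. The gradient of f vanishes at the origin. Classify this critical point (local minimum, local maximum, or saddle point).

The Hessian at the origin is H = [[-2, 0, -6, -2], [0, -10, 0, 0], [-6, 0, -68, -20], [-2, 0, -20, -6]].
Applying the same elementary operations to the rows and columns of H produces a congruent diagonal matrix with entries -2, -10, -50, -2/25.
So there are 4 negative pivots.
H is negative definite, so the origin is a strict local maximum.

local maximum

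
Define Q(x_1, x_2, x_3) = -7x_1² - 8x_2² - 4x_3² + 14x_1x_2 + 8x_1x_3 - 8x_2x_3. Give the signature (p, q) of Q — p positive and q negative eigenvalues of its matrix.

(0, 3)

Write A = [[-7, 7, 4], [7, -8, -4], [4, -4, -4]].
Row-reducing A symmetrically gives the diagonal entries -7, -1, -12/7.
That gives 3 negative pivots.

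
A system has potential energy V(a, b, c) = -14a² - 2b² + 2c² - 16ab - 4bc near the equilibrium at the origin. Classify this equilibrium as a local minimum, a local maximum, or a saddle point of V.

The Hessian at the origin is H = [[-28, -16, 0], [-16, -4, -4], [0, -4, 4]].
Congruent diagonalization of H (simultaneous row and column reduction) yields pivots -28, 36/7, 8/9.
Counting signs: 2 positive, 1 negative.
H is indefinite, so the origin is a saddle point.

saddle point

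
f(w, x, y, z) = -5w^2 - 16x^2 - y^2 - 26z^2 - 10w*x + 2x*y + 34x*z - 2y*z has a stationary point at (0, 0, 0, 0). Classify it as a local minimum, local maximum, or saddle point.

saddle point

The Hessian at the origin is H = [[-10, -10, 0, 0], [-10, -32, 2, 34], [0, 2, -2, -2], [0, 34, -2, -52]].
Row-reducing H symmetrically gives the diagonal entries -10, -22, -20/11, 6/5.
That gives 1 positive, 3 negative pivots.
H is indefinite, so the origin is a saddle point.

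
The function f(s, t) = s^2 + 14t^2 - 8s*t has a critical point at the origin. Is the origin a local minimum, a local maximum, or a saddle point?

saddle point

The Hessian at the origin is H = [[2, -8], [-8, 28]].
det H = 2·28 − (-8)² = -8 < 0, so H is indefinite.
Therefore the origin is a saddle point.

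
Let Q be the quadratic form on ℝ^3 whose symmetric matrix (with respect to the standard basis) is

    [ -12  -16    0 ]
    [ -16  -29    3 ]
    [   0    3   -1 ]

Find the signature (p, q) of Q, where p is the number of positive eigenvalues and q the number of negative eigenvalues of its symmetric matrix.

Applying the same elementary operations to the rows and columns of A produces a congruent diagonal matrix with entries -12, -23/3, 4/23.
That gives 1 positive, 2 negative pivots.

(1, 2)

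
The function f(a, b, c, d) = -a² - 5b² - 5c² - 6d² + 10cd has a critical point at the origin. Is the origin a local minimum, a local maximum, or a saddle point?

The Hessian at the origin is H = [[-2, 0, 0, 0], [0, -10, 0, 0], [0, 0, -10, 10], [0, 0, 10, -12]].
Symmetric row and column elimination reduces H to a congruent diagonal form with pivots -2, -10, -10, -2.
That gives 4 negative pivots.
H is negative definite, so the origin is a strict local maximum.

local maximum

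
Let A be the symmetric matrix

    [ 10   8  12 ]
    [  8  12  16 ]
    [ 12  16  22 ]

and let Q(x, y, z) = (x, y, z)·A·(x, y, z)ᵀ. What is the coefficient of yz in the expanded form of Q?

The coefficient of yz is A[2,3] + A[3,2] = 2·16 = 32.

32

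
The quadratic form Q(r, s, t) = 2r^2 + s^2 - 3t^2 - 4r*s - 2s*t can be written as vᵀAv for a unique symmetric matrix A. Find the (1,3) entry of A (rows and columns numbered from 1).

0

The coefficient of r·t in Q is 0. For a symmetric A this equals A[1,3] + A[3,1] = 2·A[1,3].
So A[1,3] = 0/2 = 0.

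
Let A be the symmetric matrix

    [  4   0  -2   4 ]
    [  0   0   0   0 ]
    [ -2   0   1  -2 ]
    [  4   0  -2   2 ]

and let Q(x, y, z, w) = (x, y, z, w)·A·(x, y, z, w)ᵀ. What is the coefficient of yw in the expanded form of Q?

The coefficient of yw is A[2,4] + A[4,2] = 2·0 = 0.

0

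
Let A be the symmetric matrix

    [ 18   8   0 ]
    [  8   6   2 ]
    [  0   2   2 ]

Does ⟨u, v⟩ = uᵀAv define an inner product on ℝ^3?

Leading principal minors: Δ_1 = 18, Δ_2 = 44, Δ_3 = 16.
All leading principal minors are positive, so by Sylvester's criterion Q is positive definite.
⟨·,·⟩ is an inner product exactly when A is positive definite.

yes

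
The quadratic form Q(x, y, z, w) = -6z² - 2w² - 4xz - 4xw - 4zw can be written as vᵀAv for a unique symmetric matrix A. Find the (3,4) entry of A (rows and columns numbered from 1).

The coefficient of z·w in Q is -4. For a symmetric A this equals A[3,4] + A[4,3] = 2·A[3,4].
So A[3,4] = -4/2 = -2.

-2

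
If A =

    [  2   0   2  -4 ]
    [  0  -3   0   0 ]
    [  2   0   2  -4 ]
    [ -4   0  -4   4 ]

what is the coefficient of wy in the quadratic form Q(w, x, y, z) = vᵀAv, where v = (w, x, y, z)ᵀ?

4

The coefficient of wy is A[1,3] + A[3,1] = 2·2 = 4.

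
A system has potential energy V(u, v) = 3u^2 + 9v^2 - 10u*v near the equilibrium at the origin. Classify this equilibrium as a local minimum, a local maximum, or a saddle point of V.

The Hessian at the origin is H = [[6, -10], [-10, 18]].
det H = 6·18 − (-10)² = 8 > 0 and H[1,1] = 6 > 0, so H is positive definite.
Therefore the origin is a local minimum.

local minimum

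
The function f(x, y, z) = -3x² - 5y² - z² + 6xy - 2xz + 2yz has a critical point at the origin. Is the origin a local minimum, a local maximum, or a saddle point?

local maximum

The Hessian at the origin is H = [[-6, 6, -2], [6, -10, 2], [-2, 2, -2]].
Congruent diagonalization of H (simultaneous row and column reduction) yields pivots -6, -4, -4/3.
That gives 3 negative pivots.
H is negative definite, so the origin is a strict local maximum.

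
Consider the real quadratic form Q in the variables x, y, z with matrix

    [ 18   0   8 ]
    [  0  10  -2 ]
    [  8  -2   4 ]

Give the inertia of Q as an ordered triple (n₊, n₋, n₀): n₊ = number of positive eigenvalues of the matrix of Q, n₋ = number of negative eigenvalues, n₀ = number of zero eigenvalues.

(3, 0, 0)

An LDLᵀ factorisation of A has diagonal entries 18, 10, 2/45.
So there are 3 positive pivots.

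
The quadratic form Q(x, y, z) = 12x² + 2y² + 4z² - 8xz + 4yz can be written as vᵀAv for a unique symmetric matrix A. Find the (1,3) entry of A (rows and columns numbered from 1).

-4

The coefficient of x·z in Q is -8. For a symmetric A this equals A[1,3] + A[3,1] = 2·A[1,3].
So A[1,3] = -8/2 = -4.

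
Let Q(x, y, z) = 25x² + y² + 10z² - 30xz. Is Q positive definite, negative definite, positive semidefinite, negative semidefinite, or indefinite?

positive definite

The symmetric matrix is A = [[25, 0, -15], [0, 1, 0], [-15, 0, 10]].
Symmetric row and column elimination reduces A to a congruent diagonal form with pivots 25, 1, 1.
That gives 3 positive pivots.
Hence Q is positive definite.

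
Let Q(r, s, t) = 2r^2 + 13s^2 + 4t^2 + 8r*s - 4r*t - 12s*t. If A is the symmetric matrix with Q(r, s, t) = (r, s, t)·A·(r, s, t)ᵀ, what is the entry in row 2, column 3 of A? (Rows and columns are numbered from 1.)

-6

The coefficient of s·t in Q is -12. For a symmetric A this equals A[2,3] + A[3,2] = 2·A[2,3].
So A[2,3] = -12/2 = -6.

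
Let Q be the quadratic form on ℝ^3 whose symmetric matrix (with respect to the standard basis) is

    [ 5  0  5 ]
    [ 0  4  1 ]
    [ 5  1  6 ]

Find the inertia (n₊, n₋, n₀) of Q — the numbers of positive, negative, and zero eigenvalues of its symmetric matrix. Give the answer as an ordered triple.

(3, 0, 0)

Symmetric row and column elimination reduces A to a congruent diagonal form with pivots 5, 4, 3/4.
So there are 3 positive pivots.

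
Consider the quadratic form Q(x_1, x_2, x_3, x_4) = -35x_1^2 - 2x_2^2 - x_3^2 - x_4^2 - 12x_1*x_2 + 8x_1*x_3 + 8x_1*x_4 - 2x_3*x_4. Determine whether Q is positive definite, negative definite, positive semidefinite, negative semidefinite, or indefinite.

The associated matrix is A = [[-35, -6, 4, 4], [-6, -2, 0, 0], [4, 0, -1, -1], [4, 0, -1, -1]].
Applying the same elementary operations to the rows and columns of A produces a congruent diagonal matrix with entries -35, -34/35, -1/17, 0.
Counting signs: 3 negative, 1 zero.
Hence Q is negative semidefinite.

negative semidefinite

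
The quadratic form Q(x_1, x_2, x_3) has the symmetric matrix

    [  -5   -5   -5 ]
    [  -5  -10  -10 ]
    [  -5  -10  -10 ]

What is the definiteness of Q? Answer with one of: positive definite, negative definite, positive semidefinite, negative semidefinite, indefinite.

negative semidefinite

Row-reducing A symmetrically gives the diagonal entries -5, -5, 0.
Counting signs: 2 negative, 1 zero.
Hence Q is negative semidefinite.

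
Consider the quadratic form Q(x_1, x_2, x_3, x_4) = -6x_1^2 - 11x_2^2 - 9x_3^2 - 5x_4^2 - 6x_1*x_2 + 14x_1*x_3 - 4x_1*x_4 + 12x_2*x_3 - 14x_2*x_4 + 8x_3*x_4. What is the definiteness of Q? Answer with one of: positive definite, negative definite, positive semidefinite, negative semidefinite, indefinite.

The symmetric matrix of Q is A = [[-6, -3, 7, -2], [-3, -11, 6, -7], [7, 6, -9, 4], [-2, -7, 4, -5]].
Leading principal minors: Δ_1 = -6, Δ_2 = 57, Δ_3 = -10, Δ_4 = 5.
The signs alternate starting with Δ_1 < 0, so by Sylvester's criterion Q is negative definite.

negative definite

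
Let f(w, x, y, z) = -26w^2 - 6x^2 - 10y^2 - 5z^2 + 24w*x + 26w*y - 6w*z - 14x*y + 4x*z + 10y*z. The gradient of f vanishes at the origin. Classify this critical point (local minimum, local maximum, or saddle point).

local maximum

The Hessian at the origin is H = [[-52, 24, 26, -6], [24, -12, -14, 4], [26, -14, -20, 10], [-6, 4, 10, -10]].
An LDLᵀ factorisation of H has diagonal entries -52, -12/13, -8/3, -5/8.
Counting signs: 4 negative.
H is negative definite, so the origin is a strict local maximum.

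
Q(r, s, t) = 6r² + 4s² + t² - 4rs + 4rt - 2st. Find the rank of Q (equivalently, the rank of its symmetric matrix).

Write A = [[6, -2, 2], [-2, 4, -1], [2, -1, 1]].
Row-reducing A symmetrically gives the diagonal entries 6, 10/3, 3/10.
That gives 3 positive pivots.
The rank is the number of nonzero pivots: 3.

3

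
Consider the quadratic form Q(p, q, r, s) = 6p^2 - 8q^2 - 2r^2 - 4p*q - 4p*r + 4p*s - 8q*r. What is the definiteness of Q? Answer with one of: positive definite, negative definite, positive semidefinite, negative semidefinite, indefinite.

Write A = [[6, -2, -2, 2], [-2, -8, -4, 0], [-2, -4, -2, 0], [2, 0, 0, 0]].
Applying the same elementary operations to the rows and columns of A produces a congruent diagonal matrix with entries 6, -26/3, -2/13, 0.
Counting signs: 1 positive, 2 negative, 1 zero.
Hence Q is indefinite.

indefinite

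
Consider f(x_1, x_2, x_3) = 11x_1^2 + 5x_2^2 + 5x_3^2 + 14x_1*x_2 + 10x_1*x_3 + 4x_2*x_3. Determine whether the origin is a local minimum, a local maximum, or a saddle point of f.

The Hessian at the origin is H = [[22, 14, 10], [14, 10, 4], [10, 4, 10]].
Applying the same elementary operations to the rows and columns of H produces a congruent diagonal matrix with entries 22, 12/11, 1/3.
Counting signs: 3 positive.
H is positive definite, so the origin is a strict local minimum.

local minimum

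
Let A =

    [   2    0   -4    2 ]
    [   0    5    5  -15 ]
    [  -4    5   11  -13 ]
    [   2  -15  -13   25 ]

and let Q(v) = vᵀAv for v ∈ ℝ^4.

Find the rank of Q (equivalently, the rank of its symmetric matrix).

4

Congruent diagonalization of A (simultaneous row and column reduction) yields pivots 2, 5, -2, -4.
So there are 2 positive, 2 negative pivots.
The rank is the number of nonzero pivots: 4.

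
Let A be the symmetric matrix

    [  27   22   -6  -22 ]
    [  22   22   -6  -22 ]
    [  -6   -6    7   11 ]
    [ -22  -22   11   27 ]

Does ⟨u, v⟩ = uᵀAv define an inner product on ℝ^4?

yes

Applying the same elementary operations to the rows and columns of A produces a congruent diagonal matrix with entries 27, 110/27, 59/11, 20/59.
Counting signs: 4 positive.
Hence Q is positive definite.
⟨·,·⟩ is an inner product exactly when A is positive definite.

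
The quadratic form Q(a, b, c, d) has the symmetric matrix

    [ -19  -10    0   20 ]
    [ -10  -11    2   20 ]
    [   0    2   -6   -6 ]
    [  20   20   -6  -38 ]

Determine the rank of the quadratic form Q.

4

Row-reducing A symmetrically gives the diagonal entries -19, -109/19, -578/109, 20/289.
Counting signs: 1 positive, 3 negative.
The rank is the number of nonzero pivots: 4.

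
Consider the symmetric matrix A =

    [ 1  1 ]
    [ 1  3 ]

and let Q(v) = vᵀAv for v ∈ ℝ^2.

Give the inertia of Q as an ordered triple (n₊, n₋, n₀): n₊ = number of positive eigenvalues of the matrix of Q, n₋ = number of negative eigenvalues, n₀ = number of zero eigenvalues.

Symmetric row and column elimination reduces A to a congruent diagonal form with pivots 1, 2.
So there are 2 positive pivots.

(2, 0, 0)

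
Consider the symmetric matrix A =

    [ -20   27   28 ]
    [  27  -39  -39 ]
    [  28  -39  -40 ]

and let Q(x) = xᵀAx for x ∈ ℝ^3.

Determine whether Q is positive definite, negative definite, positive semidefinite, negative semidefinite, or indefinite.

negative definite

Leading principal minors: Δ_1 = -20, Δ_2 = 51, Δ_3 = -12.
The signs alternate starting with Δ_1 < 0, so by Sylvester's criterion Q is negative definite.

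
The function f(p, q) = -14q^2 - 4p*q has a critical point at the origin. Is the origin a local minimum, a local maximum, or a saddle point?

The Hessian at the origin is H = [[0, -4], [-4, -28]].
det H = 0·-28 − (-4)² = -16 < 0, so H is indefinite.
Therefore the origin is a saddle point.

saddle point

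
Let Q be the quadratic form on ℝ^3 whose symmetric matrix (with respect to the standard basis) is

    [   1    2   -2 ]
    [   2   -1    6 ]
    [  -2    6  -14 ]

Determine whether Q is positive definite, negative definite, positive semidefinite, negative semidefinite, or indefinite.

An LDLᵀ factorisation of A has diagonal entries 1, -5, 2.
That gives 2 positive, 1 negative pivots.
Hence Q is indefinite.

indefinite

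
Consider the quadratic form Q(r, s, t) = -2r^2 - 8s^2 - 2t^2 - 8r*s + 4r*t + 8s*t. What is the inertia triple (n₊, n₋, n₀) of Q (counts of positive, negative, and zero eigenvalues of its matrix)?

Write A = [[-2, -4, 2], [-4, -8, 4], [2, 4, -2]].
Congruent diagonalization of A (simultaneous row and column reduction) yields pivots -2, 0, 0.
Counting signs: 1 negative, 2 zero.

(0, 1, 2)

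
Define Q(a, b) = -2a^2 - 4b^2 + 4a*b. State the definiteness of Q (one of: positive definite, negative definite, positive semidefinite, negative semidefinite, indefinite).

negative definite

The symmetric matrix is A = [[-2, 2], [2, -4]].
An LDLᵀ factorisation of A has diagonal entries -2, -2.
So there are 2 negative pivots.
Hence Q is negative definite.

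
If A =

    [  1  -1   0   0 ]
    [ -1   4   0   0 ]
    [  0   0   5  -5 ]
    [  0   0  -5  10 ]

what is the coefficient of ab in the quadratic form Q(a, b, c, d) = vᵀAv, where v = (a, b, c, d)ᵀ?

-2

The coefficient of ab is A[1,2] + A[2,1] = 2·(-1) = -2.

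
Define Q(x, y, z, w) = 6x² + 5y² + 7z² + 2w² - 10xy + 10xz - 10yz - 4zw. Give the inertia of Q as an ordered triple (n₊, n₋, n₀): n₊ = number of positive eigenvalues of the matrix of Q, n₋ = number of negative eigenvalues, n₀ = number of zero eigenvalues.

(3, 0, 1)

Write A = [[6, -5, 5, 0], [-5, 5, -5, 0], [5, -5, 7, -2], [0, 0, -2, 2]].
Applying the same elementary operations to the rows and columns of A produces a congruent diagonal matrix with entries 6, 5/6, 2, 0.
Counting signs: 3 positive, 1 zero.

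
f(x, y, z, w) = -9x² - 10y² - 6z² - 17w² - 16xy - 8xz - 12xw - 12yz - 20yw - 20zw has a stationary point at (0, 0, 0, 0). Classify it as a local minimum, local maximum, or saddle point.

The Hessian at the origin is H = [[-18, -16, -8, -12], [-16, -20, -12, -20], [-8, -12, -12, -20], [-12, -20, -20, -34]].
Applying the same elementary operations to the rows and columns of H produces a congruent diagonal matrix with entries -18, -52/9, -56/13, -2/7.
So there are 4 negative pivots.
H is negative definite, so the origin is a strict local maximum.

local maximum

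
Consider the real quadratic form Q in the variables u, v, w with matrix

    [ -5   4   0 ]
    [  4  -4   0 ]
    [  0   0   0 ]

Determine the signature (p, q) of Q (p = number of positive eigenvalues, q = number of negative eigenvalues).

Symmetric row and column elimination reduces A to a congruent diagonal form with pivots -5, -4/5, 0.
So there are 2 negative, 1 zero pivots.

(0, 2)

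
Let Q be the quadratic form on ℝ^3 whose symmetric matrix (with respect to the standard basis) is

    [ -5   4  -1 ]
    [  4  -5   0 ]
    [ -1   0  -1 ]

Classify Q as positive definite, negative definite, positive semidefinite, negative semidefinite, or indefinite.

Applying the same elementary operations to the rows and columns of A produces a congruent diagonal matrix with entries -5, -9/5, -4/9.
Counting signs: 3 negative.
Hence Q is negative definite.

negative definite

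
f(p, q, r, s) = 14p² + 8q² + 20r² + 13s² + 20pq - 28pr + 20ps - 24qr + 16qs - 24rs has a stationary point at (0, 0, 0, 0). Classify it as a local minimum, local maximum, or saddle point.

The Hessian at the origin is H = [[28, 20, -28, 20], [20, 16, -24, 16], [-28, -24, 40, -24], [20, 16, -24, 26]].
Row-reducing H symmetrically gives the diagonal entries 28, 12/7, 8/3, 10.
Counting signs: 4 positive.
H is positive definite, so the origin is a strict local minimum.

local minimum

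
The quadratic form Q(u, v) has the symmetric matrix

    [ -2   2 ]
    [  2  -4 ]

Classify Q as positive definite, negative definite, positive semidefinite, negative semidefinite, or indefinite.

Applying the same elementary operations to the rows and columns of A produces a congruent diagonal matrix with entries -2, -2.
That gives 2 negative pivots.
Hence Q is negative definite.

negative definite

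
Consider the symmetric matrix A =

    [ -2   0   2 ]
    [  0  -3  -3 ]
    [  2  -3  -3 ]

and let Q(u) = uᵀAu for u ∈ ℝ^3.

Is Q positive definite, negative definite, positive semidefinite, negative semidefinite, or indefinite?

indefinite

Symmetric row and column elimination reduces A to a congruent diagonal form with pivots -2, -3, 2.
That gives 1 positive, 2 negative pivots.
Hence Q is indefinite.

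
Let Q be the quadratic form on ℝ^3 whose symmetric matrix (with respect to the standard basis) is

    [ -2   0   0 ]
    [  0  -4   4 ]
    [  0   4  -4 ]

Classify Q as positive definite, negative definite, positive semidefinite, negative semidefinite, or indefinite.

negative semidefinite

Row-reducing A symmetrically gives the diagonal entries -2, -4, 0.
Counting signs: 2 negative, 1 zero.
Hence Q is negative semidefinite.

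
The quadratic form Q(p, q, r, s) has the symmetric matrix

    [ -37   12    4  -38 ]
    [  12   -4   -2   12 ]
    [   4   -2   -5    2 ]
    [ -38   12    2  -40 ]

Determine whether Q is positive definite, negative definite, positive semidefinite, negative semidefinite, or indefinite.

Symmetric row and column elimination reduces A to a congruent diagonal form with pivots -37, -4/37, 0, 0.
So there are 2 negative, 2 zero pivots.
Hence Q is negative semidefinite.

negative semidefinite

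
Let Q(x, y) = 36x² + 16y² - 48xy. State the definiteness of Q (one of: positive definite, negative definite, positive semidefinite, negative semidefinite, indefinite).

The symmetric matrix of Q is [[36, -24], [-24, 16]].
For the 2×2 matrix [[36, -24], [-24, 16]]: det = 36·16 − (-24)² = 0, trace = 52.
det = 0 so one eigenvalue is zero; the form is semidefinite with the sign of the trace.

positive semidefinite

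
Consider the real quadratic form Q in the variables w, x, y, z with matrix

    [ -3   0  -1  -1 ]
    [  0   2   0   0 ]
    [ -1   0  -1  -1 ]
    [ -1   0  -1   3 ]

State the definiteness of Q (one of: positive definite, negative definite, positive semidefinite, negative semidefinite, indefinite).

Applying the same elementary operations to the rows and columns of A produces a congruent diagonal matrix with entries -3, 2, -2/3, 4.
That gives 2 positive, 2 negative pivots.
Hence Q is indefinite.

indefinite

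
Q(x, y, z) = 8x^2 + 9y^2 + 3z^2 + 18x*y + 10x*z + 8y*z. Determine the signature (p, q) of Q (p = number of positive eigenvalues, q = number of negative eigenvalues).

(2, 1)

The associated matrix is A = [[8, 9, 5], [9, 9, 4], [5, 4, 3]].
Congruent diagonalization of A (simultaneous row and column reduction) yields pivots 8, -9/8, 20/9.
Counting signs: 2 positive, 1 negative.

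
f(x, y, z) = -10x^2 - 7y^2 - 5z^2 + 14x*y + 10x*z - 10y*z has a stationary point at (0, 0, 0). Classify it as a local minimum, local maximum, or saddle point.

The Hessian at the origin is H = [[-20, 14, 10], [14, -14, -10], [10, -10, -10]].
An LDLᵀ factorisation of H has diagonal entries -20, -21/5, -20/7.
Counting signs: 3 negative.
H is negative definite, so the origin is a strict local maximum.

local maximum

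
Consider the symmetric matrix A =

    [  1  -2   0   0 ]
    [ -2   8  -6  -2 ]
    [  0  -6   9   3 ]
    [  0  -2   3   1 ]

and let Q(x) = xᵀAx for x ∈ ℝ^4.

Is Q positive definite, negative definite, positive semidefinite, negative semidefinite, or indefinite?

Row-reducing A symmetrically gives the diagonal entries 1, 4, 0, 0.
Counting signs: 2 positive, 2 zero.
Hence Q is positive semidefinite.

positive semidefinite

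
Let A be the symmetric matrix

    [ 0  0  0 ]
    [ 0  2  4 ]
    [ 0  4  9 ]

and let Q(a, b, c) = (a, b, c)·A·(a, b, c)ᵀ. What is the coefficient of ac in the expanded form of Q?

The coefficient of ac is A[1,3] + A[3,1] = 2·0 = 0.

0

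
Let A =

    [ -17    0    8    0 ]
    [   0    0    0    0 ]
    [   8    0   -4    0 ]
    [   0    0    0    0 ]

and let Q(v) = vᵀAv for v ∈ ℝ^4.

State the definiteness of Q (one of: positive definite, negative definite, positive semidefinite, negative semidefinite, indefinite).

Row-reducing A symmetrically gives the diagonal entries -17, 0, -4/17, 0.
That gives 2 negative, 2 zero pivots.
Hence Q is negative semidefinite.

negative semidefinite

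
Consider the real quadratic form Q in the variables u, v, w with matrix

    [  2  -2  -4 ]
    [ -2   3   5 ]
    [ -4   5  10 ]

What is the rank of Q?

Congruent diagonalization of A (simultaneous row and column reduction) yields pivots 2, 1, 1.
So there are 3 positive pivots.
The rank is the number of nonzero pivots: 3.

3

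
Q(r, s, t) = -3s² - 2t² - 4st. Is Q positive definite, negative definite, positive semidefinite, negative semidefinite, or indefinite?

Write A = [[0, 0, 0], [0, -3, -2], [0, -2, -2]].
Congruent diagonalization of A (simultaneous row and column reduction) yields pivots 0, -3, -2/3.
Counting signs: 2 negative, 1 zero.
Hence Q is negative semidefinite.

negative semidefinite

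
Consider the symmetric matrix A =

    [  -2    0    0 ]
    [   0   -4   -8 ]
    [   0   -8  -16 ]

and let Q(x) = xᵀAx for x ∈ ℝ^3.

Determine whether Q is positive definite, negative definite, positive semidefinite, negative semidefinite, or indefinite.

Congruent diagonalization of A (simultaneous row and column reduction) yields pivots -2, -4, 0.
Counting signs: 2 negative, 1 zero.
Hence Q is negative semidefinite.

negative semidefinite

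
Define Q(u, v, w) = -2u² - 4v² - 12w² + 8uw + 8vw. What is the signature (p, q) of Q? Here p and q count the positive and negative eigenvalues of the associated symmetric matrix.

The associated matrix is A = [[-2, 0, 4], [0, -4, 4], [4, 4, -12]].
Symmetric row and column elimination reduces A to a congruent diagonal form with pivots -2, -4, 0.
So there are 2 negative, 1 zero pivots.

(0, 2)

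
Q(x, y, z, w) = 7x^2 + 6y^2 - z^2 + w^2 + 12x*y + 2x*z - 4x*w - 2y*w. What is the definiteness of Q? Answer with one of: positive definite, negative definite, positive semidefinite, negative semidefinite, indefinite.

indefinite

The symmetric matrix is A = [[7, 6, 1, -2], [6, 6, 0, -1], [1, 0, -1, 0], [-2, -1, 0, 1]].
Congruent diagonalization of A (simultaneous row and column reduction) yields pivots 7, 6/7, -2, 1/3.
So there are 3 positive, 1 negative pivots.
Hence Q is indefinite.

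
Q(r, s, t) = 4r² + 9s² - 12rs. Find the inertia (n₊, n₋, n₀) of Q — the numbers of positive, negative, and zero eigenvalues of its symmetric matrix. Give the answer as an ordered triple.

(1, 0, 2)

Write A = [[4, -6, 0], [-6, 9, 0], [0, 0, 0]].
Applying the same elementary operations to the rows and columns of A produces a congruent diagonal matrix with entries 4, 0, 0.
Counting signs: 1 positive, 2 zero.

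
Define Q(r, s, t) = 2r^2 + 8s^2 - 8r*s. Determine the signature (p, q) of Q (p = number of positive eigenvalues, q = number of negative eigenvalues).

The symmetric matrix is A = [[2, -4, 0], [-4, 8, 0], [0, 0, 0]].
Symmetric row and column elimination reduces A to a congruent diagonal form with pivots 2, 0, 0.
Counting signs: 1 positive, 2 zero.

(1, 0)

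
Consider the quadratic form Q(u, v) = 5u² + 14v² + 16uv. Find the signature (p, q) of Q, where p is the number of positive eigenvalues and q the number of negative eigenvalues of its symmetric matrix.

The associated matrix is A = [[5, 8], [8, 14]].
Congruent diagonalization of A (simultaneous row and column reduction) yields pivots 5, 6/5.
That gives 2 positive pivots.

(2, 0)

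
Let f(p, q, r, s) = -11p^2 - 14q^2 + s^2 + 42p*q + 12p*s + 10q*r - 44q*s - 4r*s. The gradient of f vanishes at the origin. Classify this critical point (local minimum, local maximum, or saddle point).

The Hessian at the origin is H = [[-22, 42, 0, 12], [42, -28, 10, -44], [0, 10, 0, -4], [12, -44, -4, 2]].
Congruent diagonalization of H (simultaneous row and column reduction) yields pivots -22, 574/11, -550/287, 6/275.
Counting signs: 2 positive, 2 negative.
H is indefinite, so the origin is a saddle point.

saddle point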